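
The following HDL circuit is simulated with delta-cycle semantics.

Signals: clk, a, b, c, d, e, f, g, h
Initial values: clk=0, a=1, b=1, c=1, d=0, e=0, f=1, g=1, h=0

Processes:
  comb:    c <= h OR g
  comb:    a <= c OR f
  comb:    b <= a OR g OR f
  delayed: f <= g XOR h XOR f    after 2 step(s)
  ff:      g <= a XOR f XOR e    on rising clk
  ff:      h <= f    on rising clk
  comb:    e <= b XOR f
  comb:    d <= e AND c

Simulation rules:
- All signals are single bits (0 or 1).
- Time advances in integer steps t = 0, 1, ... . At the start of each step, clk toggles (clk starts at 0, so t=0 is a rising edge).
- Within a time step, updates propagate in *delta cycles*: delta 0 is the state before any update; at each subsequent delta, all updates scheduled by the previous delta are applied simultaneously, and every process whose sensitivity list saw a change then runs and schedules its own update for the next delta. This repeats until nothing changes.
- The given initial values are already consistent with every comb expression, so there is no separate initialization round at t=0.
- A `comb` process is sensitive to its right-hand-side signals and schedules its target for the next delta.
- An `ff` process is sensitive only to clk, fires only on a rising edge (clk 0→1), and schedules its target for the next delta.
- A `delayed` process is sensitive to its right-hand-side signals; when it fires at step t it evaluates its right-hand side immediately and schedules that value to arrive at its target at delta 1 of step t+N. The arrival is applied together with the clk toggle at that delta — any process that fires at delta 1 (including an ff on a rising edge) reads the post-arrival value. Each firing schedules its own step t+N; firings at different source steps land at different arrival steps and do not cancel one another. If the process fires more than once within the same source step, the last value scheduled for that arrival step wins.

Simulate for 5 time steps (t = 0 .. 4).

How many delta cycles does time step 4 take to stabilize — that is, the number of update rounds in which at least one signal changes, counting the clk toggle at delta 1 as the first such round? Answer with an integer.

[bits: clk,d,e,g,h,a,f,b,c]
t=0: Δ0=000101111 Δ1=100101111 Δ2=100011111 | 2Δ
t=1: Δ0=100011111 Δ1=000011111 | 1Δ
t=2: Δ0=000011111 Δ1=100011011 Δ2=101101011 Δ3=111101011 | 3Δ
t=3: Δ0=111101011 Δ1=011101011 | 1Δ
t=4: Δ0=011101011 Δ1=111101111 Δ2=110111111 Δ3=100111111 | 3Δ

3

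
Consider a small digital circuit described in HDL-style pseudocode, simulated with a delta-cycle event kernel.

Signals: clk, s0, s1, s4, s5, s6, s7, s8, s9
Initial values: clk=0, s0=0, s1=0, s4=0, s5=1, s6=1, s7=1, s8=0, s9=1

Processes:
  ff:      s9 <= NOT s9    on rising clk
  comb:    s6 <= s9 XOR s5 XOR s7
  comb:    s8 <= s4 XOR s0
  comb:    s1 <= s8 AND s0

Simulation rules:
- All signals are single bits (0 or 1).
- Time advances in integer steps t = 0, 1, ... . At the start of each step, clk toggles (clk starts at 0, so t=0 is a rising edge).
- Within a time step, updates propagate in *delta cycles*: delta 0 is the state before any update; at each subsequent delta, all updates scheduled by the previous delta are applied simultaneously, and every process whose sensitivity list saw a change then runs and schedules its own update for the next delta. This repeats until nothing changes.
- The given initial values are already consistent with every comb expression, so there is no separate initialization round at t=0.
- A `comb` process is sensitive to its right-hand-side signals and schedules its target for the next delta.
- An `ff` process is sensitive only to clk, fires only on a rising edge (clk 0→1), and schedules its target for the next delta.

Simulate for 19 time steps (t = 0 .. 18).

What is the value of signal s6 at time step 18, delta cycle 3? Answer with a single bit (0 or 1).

[bits: s9,clk,s4,s1,s5,s7,s8,s6,s0]
t=0: Δ0=100011010 Δ1=110011010 Δ2=010011010 Δ3=010011000 | 3Δ
t=1: Δ0=010011000 Δ1=000011000 | 1Δ
t=2: Δ0=000011000 Δ1=010011000 Δ2=110011000 Δ3=110011010 | 3Δ
t=3: Δ0=110011010 Δ1=100011010 | 1Δ
t=4: Δ0=100011010 Δ1=110011010 Δ2=010011010 Δ3=010011000 | 3Δ
t=5: Δ0=010011000 Δ1=000011000 | 1Δ
t=6: Δ0=000011000 Δ1=010011000 Δ2=110011000 Δ3=110011010 | 3Δ
t=7: Δ0=110011010 Δ1=100011010 | 1Δ
t=8: Δ0=100011010 Δ1=110011010 Δ2=010011010 Δ3=010011000 | 3Δ
t=9: Δ0=010011000 Δ1=000011000 | 1Δ
t=10: Δ0=000011000 Δ1=010011000 Δ2=110011000 Δ3=110011010 | 3Δ
t=11: Δ0=110011010 Δ1=100011010 | 1Δ
t=12: Δ0=100011010 Δ1=110011010 Δ2=010011010 Δ3=010011000 | 3Δ
t=13: Δ0=010011000 Δ1=000011000 | 1Δ
t=14: Δ0=000011000 Δ1=010011000 Δ2=110011000 Δ3=110011010 | 3Δ
t=15: Δ0=110011010 Δ1=100011010 | 1Δ
t=16: Δ0=100011010 Δ1=110011010 Δ2=010011010 Δ3=010011000 | 3Δ
t=17: Δ0=010011000 Δ1=000011000 | 1Δ
t=18: Δ0=000011000 Δ1=010011000 Δ2=110011000 Δ3=110011010 | 3Δ

1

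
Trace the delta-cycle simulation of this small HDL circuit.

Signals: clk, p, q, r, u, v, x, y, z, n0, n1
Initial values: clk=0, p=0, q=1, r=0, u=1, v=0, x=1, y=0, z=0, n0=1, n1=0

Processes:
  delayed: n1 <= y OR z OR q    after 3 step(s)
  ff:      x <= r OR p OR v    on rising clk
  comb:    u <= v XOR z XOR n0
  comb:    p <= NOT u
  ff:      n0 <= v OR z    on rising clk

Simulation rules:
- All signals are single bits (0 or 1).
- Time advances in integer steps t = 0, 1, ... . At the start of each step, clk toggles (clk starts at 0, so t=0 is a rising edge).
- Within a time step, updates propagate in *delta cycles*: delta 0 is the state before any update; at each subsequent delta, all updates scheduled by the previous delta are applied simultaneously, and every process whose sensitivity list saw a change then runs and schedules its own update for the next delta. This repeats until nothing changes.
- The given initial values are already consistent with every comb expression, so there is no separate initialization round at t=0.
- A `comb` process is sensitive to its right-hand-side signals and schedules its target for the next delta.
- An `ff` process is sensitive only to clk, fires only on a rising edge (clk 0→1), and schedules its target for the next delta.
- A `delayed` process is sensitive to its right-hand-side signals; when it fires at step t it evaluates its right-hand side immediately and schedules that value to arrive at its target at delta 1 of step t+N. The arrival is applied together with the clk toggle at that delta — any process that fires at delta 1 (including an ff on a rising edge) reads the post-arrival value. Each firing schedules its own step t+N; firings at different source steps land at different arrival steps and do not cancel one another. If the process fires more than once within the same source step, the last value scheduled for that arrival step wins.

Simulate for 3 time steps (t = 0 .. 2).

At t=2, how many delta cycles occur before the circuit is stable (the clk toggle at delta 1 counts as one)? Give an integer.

2

t0.Δ0 v=0 y=0 n0=1 q=1 n1=0 u=1 x=1 r=0 p=0 clk=0 z=0
t0.Δ1 v=0 y=0 n0=1 q=1 n1=0 u=1 x=1 r=0 p=0 clk=1 z=0
t0.Δ2 v=0 y=0 n0=0 q=1 n1=0 u=1 x=0 r=0 p=0 clk=1 z=0
t0.Δ3 v=0 y=0 n0=0 q=1 n1=0 u=0 x=0 r=0 p=0 clk=1 z=0
t0.Δ4 v=0 y=0 n0=0 q=1 n1=0 u=0 x=0 r=0 p=1 clk=1 z=0
t1.Δ0 v=0 y=0 n0=0 q=1 n1=0 u=0 x=0 r=0 p=1 clk=1 z=0
t1.Δ1 v=0 y=0 n0=0 q=1 n1=0 u=0 x=0 r=0 p=1 clk=0 z=0
t2.Δ0 v=0 y=0 n0=0 q=1 n1=0 u=0 x=0 r=0 p=1 clk=0 z=0
t2.Δ1 v=0 y=0 n0=0 q=1 n1=0 u=0 x=0 r=0 p=1 clk=1 z=0
t2.Δ2 v=0 y=0 n0=0 q=1 n1=0 u=0 x=1 r=0 p=1 clk=1 z=0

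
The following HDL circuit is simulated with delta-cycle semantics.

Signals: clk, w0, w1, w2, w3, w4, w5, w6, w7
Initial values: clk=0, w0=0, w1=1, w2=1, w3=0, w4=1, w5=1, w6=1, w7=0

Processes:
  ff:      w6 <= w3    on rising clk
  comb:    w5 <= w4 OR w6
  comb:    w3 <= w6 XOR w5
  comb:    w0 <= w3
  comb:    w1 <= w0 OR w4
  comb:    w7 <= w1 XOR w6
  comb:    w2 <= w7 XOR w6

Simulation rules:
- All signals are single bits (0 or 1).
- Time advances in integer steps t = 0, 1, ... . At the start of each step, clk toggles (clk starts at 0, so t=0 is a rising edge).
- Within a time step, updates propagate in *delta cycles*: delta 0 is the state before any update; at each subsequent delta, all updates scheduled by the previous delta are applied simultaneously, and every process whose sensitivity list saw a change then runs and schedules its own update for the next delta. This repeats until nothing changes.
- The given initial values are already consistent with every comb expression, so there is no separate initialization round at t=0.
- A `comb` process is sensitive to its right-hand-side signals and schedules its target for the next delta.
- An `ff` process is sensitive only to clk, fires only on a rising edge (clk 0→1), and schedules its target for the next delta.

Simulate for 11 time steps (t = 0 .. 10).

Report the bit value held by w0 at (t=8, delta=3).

[bits: w3,clk,w5,w2,w1,w6,w7,w4,w0]
t=0: Δ0=001111010 Δ1=011111010 Δ2=011110010 Δ3=111010110 Δ4=111110111 | 4Δ
t=1: Δ0=111110111 Δ1=101110111 | 1Δ
t=2: Δ0=101110111 Δ1=111110111 Δ2=111111111 Δ3=011011011 Δ4=011111010 | 4Δ
t=3: Δ0=011111010 Δ1=001111010 | 1Δ
t=4: Δ0=001111010 Δ1=011111010 Δ2=011110010 Δ3=111010110 Δ4=111110111 | 4Δ
t=5: Δ0=111110111 Δ1=101110111 | 1Δ
t=6: Δ0=101110111 Δ1=111110111 Δ2=111111111 Δ3=011011011 Δ4=011111010 | 4Δ
t=7: Δ0=011111010 Δ1=001111010 | 1Δ
t=8: Δ0=001111010 Δ1=011111010 Δ2=011110010 Δ3=111010110 Δ4=111110111 | 4Δ
t=9: Δ0=111110111 Δ1=101110111 | 1Δ
t=10: Δ0=101110111 Δ1=111110111 Δ2=111111111 Δ3=011011011 Δ4=011111010 | 4Δ

0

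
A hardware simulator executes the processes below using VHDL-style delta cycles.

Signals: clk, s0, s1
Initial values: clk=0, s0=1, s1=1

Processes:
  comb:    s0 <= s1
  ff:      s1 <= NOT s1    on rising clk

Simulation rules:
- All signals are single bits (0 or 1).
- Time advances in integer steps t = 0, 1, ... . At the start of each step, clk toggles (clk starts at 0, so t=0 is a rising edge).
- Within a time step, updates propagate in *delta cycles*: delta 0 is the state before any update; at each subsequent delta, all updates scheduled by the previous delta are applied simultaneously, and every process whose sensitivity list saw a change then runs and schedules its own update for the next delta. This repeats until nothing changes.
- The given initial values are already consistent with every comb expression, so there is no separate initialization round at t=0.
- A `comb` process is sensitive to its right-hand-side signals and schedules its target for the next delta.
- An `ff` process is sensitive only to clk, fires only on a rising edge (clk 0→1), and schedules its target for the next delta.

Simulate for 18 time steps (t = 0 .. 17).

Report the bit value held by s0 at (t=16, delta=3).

[bits: clk,s1,s0]
t=0: Δ0=011 Δ1=111 Δ2=101 Δ3=100 | 3Δ
t=1: Δ0=100 Δ1=000 | 1Δ
t=2: Δ0=000 Δ1=100 Δ2=110 Δ3=111 | 3Δ
t=3: Δ0=111 Δ1=011 | 1Δ
t=4: Δ0=011 Δ1=111 Δ2=101 Δ3=100 | 3Δ
t=5: Δ0=100 Δ1=000 | 1Δ
t=6: Δ0=000 Δ1=100 Δ2=110 Δ3=111 | 3Δ
t=7: Δ0=111 Δ1=011 | 1Δ
t=8: Δ0=011 Δ1=111 Δ2=101 Δ3=100 | 3Δ
t=9: Δ0=100 Δ1=000 | 1Δ
t=10: Δ0=000 Δ1=100 Δ2=110 Δ3=111 | 3Δ
t=11: Δ0=111 Δ1=011 | 1Δ
t=12: Δ0=011 Δ1=111 Δ2=101 Δ3=100 | 3Δ
t=13: Δ0=100 Δ1=000 | 1Δ
t=14: Δ0=000 Δ1=100 Δ2=110 Δ3=111 | 3Δ
t=15: Δ0=111 Δ1=011 | 1Δ
t=16: Δ0=011 Δ1=111 Δ2=101 Δ3=100 | 3Δ
t=17: Δ0=100 Δ1=000 | 1Δ

0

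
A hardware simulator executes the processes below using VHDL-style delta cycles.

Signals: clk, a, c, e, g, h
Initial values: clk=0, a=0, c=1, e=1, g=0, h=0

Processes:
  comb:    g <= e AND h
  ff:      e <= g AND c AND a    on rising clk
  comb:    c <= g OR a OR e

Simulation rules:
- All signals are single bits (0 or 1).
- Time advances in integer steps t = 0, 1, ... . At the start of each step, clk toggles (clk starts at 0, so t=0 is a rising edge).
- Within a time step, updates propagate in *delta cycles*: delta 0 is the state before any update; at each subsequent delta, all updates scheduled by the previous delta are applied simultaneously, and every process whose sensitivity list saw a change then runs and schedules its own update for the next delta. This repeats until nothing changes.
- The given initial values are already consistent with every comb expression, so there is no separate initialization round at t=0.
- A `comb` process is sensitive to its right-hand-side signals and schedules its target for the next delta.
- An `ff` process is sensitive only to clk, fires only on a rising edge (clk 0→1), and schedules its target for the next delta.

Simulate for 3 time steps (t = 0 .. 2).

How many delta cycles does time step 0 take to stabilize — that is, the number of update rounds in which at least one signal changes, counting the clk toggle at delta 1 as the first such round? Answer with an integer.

[bits: a,e,h,clk,g,c]
t=0: Δ0=010001 Δ1=010101 Δ2=000101 Δ3=000100 | 3Δ
t=1: Δ0=000100 Δ1=000000 | 1Δ
t=2: Δ0=000000 Δ1=000100 | 1Δ

3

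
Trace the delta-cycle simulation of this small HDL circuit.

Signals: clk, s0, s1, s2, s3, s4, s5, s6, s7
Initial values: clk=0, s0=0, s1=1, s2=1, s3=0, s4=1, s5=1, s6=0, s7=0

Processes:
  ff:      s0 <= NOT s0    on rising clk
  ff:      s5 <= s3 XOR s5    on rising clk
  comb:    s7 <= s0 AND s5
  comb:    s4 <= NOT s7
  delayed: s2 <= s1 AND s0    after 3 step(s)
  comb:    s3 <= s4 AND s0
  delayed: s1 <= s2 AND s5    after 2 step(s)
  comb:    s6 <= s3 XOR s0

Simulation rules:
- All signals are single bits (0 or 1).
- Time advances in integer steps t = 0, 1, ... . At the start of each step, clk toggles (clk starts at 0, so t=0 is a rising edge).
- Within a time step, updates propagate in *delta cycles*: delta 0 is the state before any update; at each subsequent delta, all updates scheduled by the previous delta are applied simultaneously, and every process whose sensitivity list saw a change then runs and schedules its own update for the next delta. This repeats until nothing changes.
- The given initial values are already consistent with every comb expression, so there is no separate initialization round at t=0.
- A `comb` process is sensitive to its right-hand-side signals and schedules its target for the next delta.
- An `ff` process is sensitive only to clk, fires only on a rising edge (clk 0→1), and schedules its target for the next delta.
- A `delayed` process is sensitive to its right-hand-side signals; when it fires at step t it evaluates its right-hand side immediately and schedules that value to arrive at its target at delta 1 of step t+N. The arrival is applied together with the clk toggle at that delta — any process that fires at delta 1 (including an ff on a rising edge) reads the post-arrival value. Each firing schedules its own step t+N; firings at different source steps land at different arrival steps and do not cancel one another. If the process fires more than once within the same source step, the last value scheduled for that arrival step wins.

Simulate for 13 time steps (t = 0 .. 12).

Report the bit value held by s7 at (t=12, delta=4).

t=0 Δ0: s0=0 s4=1 s5=1 s7=0 s3=0 s2=1 clk=0 s1=1 s6=0
  Δ1: clk:0→1
  Δ2: s0:0→1
  Δ3: s7:0→1, s3:0→1, s6:0→1
  Δ4: s4:1→0, s6:1→0
  Δ5: s3:1→0
  Δ6: s6:0→1
  (6Δ to stable)
t=1 Δ0: s0=1 s4=0 s5=1 s7=1 s3=0 s2=1 clk=1 s1=1 s6=1
  Δ1: clk:1→0
  (1Δ to stable)
t=2 Δ0: s0=1 s4=0 s5=1 s7=1 s3=0 s2=1 clk=0 s1=1 s6=1
  Δ1: clk:0→1
  Δ2: s0:1→0
  Δ3: s7:1→0, s6:1→0
  Δ4: s4:0→1
  (4Δ to stable)
t=3 Δ0: s0=0 s4=1 s5=1 s7=0 s3=0 s2=1 clk=1 s1=1 s6=0
  Δ1: clk:1→0
  (1Δ to stable)
t=4 Δ0: s0=0 s4=1 s5=1 s7=0 s3=0 s2=1 clk=0 s1=1 s6=0
  Δ1: clk:0→1
  Δ2: s0:0→1
  Δ3: s7:0→1, s3:0→1, s6:0→1
  Δ4: s4:1→0, s6:1→0
  Δ5: s3:1→0
  Δ6: s6:0→1
  (6Δ to stable)
t=5 Δ0: s0=1 s4=0 s5=1 s7=1 s3=0 s2=1 clk=1 s1=1 s6=1
  Δ1: s2:1→0, clk:1→0
  (1Δ to stable)
t=6 Δ0: s0=1 s4=0 s5=1 s7=1 s3=0 s2=0 clk=0 s1=1 s6=1
  Δ1: clk:0→1
  Δ2: s0:1→0
  Δ3: s7:1→0, s6:1→0
  Δ4: s4:0→1
  (4Δ to stable)
t=7 Δ0: s0=0 s4=1 s5=1 s7=0 s3=0 s2=0 clk=1 s1=1 s6=0
  Δ1: s2:0→1, clk:1→0, s1:1→0
  (1Δ to stable)
t=8 Δ0: s0=0 s4=1 s5=1 s7=0 s3=0 s2=1 clk=0 s1=0 s6=0
  Δ1: clk:0→1
  Δ2: s0:0→1
  Δ3: s7:0→1, s3:0→1, s6:0→1
  Δ4: s4:1→0, s6:1→0
  Δ5: s3:1→0
  Δ6: s6:0→1
  (6Δ to stable)
t=9 Δ0: s0=1 s4=0 s5=1 s7=1 s3=0 s2=1 clk=1 s1=0 s6=1
  Δ1: s2:1→0, clk:1→0, s1:0→1
  (1Δ to stable)
t=10 Δ0: s0=1 s4=0 s5=1 s7=1 s3=0 s2=0 clk=0 s1=1 s6=1
  Δ1: clk:0→1
  Δ2: s0:1→0
  Δ3: s7:1→0, s6:1→0
  Δ4: s4:0→1
  (4Δ to stable)
t=11 Δ0: s0=0 s4=1 s5=1 s7=0 s3=0 s2=0 clk=1 s1=1 s6=0
  Δ1: clk:1→0, s1:1→0
  (1Δ to stable)
t=12 Δ0: s0=0 s4=1 s5=1 s7=0 s3=0 s2=0 clk=0 s1=0 s6=0
  Δ1: s2:0→1, clk:0→1
  Δ2: s0:0→1
  Δ3: s7:0→1, s3:0→1, s6:0→1
  Δ4: s4:1→0, s6:1→0
  Δ5: s3:1→0
  Δ6: s6:0→1
  (6Δ to stable)

1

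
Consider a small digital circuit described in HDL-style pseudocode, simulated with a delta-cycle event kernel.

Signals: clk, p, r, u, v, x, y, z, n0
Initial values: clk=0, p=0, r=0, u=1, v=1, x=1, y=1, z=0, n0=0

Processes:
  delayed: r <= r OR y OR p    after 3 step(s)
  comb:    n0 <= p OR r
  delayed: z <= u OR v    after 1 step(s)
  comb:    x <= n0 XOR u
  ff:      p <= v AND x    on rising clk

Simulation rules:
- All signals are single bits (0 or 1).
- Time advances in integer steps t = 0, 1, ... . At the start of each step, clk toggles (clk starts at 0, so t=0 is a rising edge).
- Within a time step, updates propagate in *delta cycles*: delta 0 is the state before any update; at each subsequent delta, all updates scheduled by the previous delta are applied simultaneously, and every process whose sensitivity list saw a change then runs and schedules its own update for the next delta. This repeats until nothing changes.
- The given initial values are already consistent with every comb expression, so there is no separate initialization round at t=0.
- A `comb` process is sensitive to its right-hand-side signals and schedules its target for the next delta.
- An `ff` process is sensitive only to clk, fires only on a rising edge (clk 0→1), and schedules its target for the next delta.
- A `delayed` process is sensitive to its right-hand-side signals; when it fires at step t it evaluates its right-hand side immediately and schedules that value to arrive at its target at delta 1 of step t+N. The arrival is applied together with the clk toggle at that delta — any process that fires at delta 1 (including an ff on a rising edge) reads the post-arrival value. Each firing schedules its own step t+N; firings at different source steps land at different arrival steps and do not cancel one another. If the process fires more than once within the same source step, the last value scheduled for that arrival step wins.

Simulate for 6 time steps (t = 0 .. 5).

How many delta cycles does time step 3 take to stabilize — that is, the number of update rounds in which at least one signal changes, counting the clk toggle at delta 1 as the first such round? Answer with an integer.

t0.Δ0 z=0 n0=0 r=0 v=1 p=0 x=1 clk=0 u=1 y=1
t0.Δ1 z=0 n0=0 r=0 v=1 p=0 x=1 clk=1 u=1 y=1
t0.Δ2 z=0 n0=0 r=0 v=1 p=1 x=1 clk=1 u=1 y=1
t0.Δ3 z=0 n0=1 r=0 v=1 p=1 x=1 clk=1 u=1 y=1
t0.Δ4 z=0 n0=1 r=0 v=1 p=1 x=0 clk=1 u=1 y=1
t1.Δ0 z=0 n0=1 r=0 v=1 p=1 x=0 clk=1 u=1 y=1
t1.Δ1 z=0 n0=1 r=0 v=1 p=1 x=0 clk=0 u=1 y=1
t2.Δ0 z=0 n0=1 r=0 v=1 p=1 x=0 clk=0 u=1 y=1
t2.Δ1 z=0 n0=1 r=0 v=1 p=1 x=0 clk=1 u=1 y=1
t2.Δ2 z=0 n0=1 r=0 v=1 p=0 x=0 clk=1 u=1 y=1
t2.Δ3 z=0 n0=0 r=0 v=1 p=0 x=0 clk=1 u=1 y=1
t2.Δ4 z=0 n0=0 r=0 v=1 p=0 x=1 clk=1 u=1 y=1
t3.Δ0 z=0 n0=0 r=0 v=1 p=0 x=1 clk=1 u=1 y=1
t3.Δ1 z=0 n0=0 r=1 v=1 p=0 x=1 clk=0 u=1 y=1
t3.Δ2 z=0 n0=1 r=1 v=1 p=0 x=1 clk=0 u=1 y=1
t3.Δ3 z=0 n0=1 r=1 v=1 p=0 x=0 clk=0 u=1 y=1
t4.Δ0 z=0 n0=1 r=1 v=1 p=0 x=0 clk=0 u=1 y=1
t4.Δ1 z=0 n0=1 r=1 v=1 p=0 x=0 clk=1 u=1 y=1
t5.Δ0 z=0 n0=1 r=1 v=1 p=0 x=0 clk=1 u=1 y=1
t5.Δ1 z=0 n0=1 r=1 v=1 p=0 x=0 clk=0 u=1 y=1

3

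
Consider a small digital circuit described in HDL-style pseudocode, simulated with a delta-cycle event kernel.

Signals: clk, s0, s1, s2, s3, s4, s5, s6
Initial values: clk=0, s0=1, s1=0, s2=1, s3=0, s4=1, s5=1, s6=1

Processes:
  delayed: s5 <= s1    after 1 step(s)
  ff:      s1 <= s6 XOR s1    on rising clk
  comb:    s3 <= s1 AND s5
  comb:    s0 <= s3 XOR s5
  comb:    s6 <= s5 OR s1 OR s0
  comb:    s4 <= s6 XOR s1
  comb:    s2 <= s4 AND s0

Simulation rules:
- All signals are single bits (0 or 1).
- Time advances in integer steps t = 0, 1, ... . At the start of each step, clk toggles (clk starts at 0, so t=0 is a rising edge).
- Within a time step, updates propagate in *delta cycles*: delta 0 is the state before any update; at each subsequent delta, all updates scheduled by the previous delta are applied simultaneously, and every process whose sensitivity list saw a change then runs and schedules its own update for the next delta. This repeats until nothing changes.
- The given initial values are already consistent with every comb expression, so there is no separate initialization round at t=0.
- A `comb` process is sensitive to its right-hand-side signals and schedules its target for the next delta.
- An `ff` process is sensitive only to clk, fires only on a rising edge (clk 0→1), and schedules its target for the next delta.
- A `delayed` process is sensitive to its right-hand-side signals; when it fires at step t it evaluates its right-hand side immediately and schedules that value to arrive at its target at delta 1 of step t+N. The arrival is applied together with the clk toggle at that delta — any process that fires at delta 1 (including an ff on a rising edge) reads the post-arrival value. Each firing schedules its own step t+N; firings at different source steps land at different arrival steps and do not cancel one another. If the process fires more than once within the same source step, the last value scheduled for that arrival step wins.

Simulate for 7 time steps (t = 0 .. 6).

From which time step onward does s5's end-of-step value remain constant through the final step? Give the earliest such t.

t0.Δ0 s5=1 s4=1 s6=1 s0=1 clk=0 s2=1 s3=0 s1=0
t0.Δ1 s5=1 s4=1 s6=1 s0=1 clk=1 s2=1 s3=0 s1=0
t0.Δ2 s5=1 s4=1 s6=1 s0=1 clk=1 s2=1 s3=0 s1=1
t0.Δ3 s5=1 s4=0 s6=1 s0=1 clk=1 s2=1 s3=1 s1=1
t0.Δ4 s5=1 s4=0 s6=1 s0=0 clk=1 s2=0 s3=1 s1=1
t1.Δ0 s5=1 s4=0 s6=1 s0=0 clk=1 s2=0 s3=1 s1=1
t1.Δ1 s5=1 s4=0 s6=1 s0=0 clk=0 s2=0 s3=1 s1=1
t2.Δ0 s5=1 s4=0 s6=1 s0=0 clk=0 s2=0 s3=1 s1=1
t2.Δ1 s5=1 s4=0 s6=1 s0=0 clk=1 s2=0 s3=1 s1=1
t2.Δ2 s5=1 s4=0 s6=1 s0=0 clk=1 s2=0 s3=1 s1=0
t2.Δ3 s5=1 s4=1 s6=1 s0=0 clk=1 s2=0 s3=0 s1=0
t2.Δ4 s5=1 s4=1 s6=1 s0=1 clk=1 s2=0 s3=0 s1=0
t2.Δ5 s5=1 s4=1 s6=1 s0=1 clk=1 s2=1 s3=0 s1=0
t3.Δ0 s5=1 s4=1 s6=1 s0=1 clk=1 s2=1 s3=0 s1=0
t3.Δ1 s5=0 s4=1 s6=1 s0=1 clk=0 s2=1 s3=0 s1=0
t3.Δ2 s5=0 s4=1 s6=1 s0=0 clk=0 s2=1 s3=0 s1=0
t3.Δ3 s5=0 s4=1 s6=0 s0=0 clk=0 s2=0 s3=0 s1=0
t3.Δ4 s5=0 s4=0 s6=0 s0=0 clk=0 s2=0 s3=0 s1=0
t4.Δ0 s5=0 s4=0 s6=0 s0=0 clk=0 s2=0 s3=0 s1=0
t4.Δ1 s5=0 s4=0 s6=0 s0=0 clk=1 s2=0 s3=0 s1=0
t5.Δ0 s5=0 s4=0 s6=0 s0=0 clk=1 s2=0 s3=0 s1=0
t5.Δ1 s5=0 s4=0 s6=0 s0=0 clk=0 s2=0 s3=0 s1=0
t6.Δ0 s5=0 s4=0 s6=0 s0=0 clk=0 s2=0 s3=0 s1=0
t6.Δ1 s5=0 s4=0 s6=0 s0=0 clk=1 s2=0 s3=0 s1=0

3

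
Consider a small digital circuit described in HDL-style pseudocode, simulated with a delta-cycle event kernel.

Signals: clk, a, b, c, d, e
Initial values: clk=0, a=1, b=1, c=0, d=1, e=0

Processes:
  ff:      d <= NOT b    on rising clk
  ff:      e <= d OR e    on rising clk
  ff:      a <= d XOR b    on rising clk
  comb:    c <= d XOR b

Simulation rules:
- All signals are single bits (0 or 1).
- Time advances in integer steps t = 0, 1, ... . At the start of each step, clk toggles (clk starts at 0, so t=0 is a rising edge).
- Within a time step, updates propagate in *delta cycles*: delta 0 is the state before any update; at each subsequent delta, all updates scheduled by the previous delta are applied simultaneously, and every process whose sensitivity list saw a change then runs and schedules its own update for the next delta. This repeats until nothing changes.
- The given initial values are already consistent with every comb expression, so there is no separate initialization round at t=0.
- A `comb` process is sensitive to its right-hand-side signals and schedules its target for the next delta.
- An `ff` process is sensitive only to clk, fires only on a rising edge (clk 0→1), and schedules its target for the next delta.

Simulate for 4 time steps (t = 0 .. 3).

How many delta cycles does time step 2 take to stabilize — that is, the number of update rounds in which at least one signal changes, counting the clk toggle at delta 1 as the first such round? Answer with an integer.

[bits: c,d,a,b,clk,e]
t=0: Δ0=011100 Δ1=011110 Δ2=000111 Δ3=100111 | 3Δ
t=1: Δ0=100111 Δ1=100101 | 1Δ
t=2: Δ0=100101 Δ1=100111 Δ2=101111 | 2Δ
t=3: Δ0=101111 Δ1=101101 | 1Δ

2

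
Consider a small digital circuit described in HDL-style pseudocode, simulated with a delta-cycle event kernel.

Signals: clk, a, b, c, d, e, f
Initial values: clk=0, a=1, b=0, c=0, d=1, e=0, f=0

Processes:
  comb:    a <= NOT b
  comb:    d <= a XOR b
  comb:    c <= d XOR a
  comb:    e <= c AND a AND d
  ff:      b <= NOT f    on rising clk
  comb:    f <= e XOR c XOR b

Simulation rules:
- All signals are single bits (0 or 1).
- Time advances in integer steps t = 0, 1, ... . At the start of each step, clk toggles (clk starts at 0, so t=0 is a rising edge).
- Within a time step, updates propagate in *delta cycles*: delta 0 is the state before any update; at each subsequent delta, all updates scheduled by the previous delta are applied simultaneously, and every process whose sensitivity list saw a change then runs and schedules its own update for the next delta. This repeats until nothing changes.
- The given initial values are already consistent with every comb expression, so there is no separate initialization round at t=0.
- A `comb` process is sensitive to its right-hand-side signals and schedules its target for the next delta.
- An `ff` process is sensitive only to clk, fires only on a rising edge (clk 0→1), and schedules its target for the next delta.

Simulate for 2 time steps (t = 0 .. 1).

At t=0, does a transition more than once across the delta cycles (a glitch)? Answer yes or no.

no

[bits: a,f,c,clk,e,b,d]
t=0: Δ0=1000001 Δ1=1001001 Δ2=1001011 Δ3=0101010 Δ4=0101011 Δ5=0111011 Δ6=0011011 | 6Δ
t=1: Δ0=0011011 Δ1=0010011 | 1Δ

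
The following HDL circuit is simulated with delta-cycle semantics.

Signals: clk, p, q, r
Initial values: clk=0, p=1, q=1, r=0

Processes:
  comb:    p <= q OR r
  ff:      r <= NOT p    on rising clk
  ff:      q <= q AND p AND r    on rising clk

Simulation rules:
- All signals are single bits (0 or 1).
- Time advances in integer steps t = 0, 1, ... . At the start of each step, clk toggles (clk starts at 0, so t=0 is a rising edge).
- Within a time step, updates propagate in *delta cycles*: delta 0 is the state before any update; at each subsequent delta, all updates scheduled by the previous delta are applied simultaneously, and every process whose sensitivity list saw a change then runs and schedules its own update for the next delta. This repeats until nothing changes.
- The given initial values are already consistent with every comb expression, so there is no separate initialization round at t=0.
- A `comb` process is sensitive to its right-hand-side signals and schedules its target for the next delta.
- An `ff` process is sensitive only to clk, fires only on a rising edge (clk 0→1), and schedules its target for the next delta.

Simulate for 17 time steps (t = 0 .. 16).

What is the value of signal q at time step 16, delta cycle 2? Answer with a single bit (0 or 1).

t=0 Δ0: q=1 clk=0 r=0 p=1
  Δ1: clk:0→1
  Δ2: q:1→0
  Δ3: p:1→0
  (3Δ to stable)
t=1 Δ0: q=0 clk=1 r=0 p=0
  Δ1: clk:1→0
  (1Δ to stable)
t=2 Δ0: q=0 clk=0 r=0 p=0
  Δ1: clk:0→1
  Δ2: r:0→1
  Δ3: p:0→1
  (3Δ to stable)
t=3 Δ0: q=0 clk=1 r=1 p=1
  Δ1: clk:1→0
  (1Δ to stable)
t=4 Δ0: q=0 clk=0 r=1 p=1
  Δ1: clk:0→1
  Δ2: r:1→0
  Δ3: p:1→0
  (3Δ to stable)
t=5 Δ0: q=0 clk=1 r=0 p=0
  Δ1: clk:1→0
  (1Δ to stable)
t=6 Δ0: q=0 clk=0 r=0 p=0
  Δ1: clk:0→1
  Δ2: r:0→1
  Δ3: p:0→1
  (3Δ to stable)
t=7 Δ0: q=0 clk=1 r=1 p=1
  Δ1: clk:1→0
  (1Δ to stable)
t=8 Δ0: q=0 clk=0 r=1 p=1
  Δ1: clk:0→1
  Δ2: r:1→0
  Δ3: p:1→0
  (3Δ to stable)
t=9 Δ0: q=0 clk=1 r=0 p=0
  Δ1: clk:1→0
  (1Δ to stable)
t=10 Δ0: q=0 clk=0 r=0 p=0
  Δ1: clk:0→1
  Δ2: r:0→1
  Δ3: p:0→1
  (3Δ to stable)
t=11 Δ0: q=0 clk=1 r=1 p=1
  Δ1: clk:1→0
  (1Δ to stable)
t=12 Δ0: q=0 clk=0 r=1 p=1
  Δ1: clk:0→1
  Δ2: r:1→0
  Δ3: p:1→0
  (3Δ to stable)
t=13 Δ0: q=0 clk=1 r=0 p=0
  Δ1: clk:1→0
  (1Δ to stable)
t=14 Δ0: q=0 clk=0 r=0 p=0
  Δ1: clk:0→1
  Δ2: r:0→1
  Δ3: p:0→1
  (3Δ to stable)
t=15 Δ0: q=0 clk=1 r=1 p=1
  Δ1: clk:1→0
  (1Δ to stable)
t=16 Δ0: q=0 clk=0 r=1 p=1
  Δ1: clk:0→1
  Δ2: r:1→0
  Δ3: p:1→0
  (3Δ to stable)

0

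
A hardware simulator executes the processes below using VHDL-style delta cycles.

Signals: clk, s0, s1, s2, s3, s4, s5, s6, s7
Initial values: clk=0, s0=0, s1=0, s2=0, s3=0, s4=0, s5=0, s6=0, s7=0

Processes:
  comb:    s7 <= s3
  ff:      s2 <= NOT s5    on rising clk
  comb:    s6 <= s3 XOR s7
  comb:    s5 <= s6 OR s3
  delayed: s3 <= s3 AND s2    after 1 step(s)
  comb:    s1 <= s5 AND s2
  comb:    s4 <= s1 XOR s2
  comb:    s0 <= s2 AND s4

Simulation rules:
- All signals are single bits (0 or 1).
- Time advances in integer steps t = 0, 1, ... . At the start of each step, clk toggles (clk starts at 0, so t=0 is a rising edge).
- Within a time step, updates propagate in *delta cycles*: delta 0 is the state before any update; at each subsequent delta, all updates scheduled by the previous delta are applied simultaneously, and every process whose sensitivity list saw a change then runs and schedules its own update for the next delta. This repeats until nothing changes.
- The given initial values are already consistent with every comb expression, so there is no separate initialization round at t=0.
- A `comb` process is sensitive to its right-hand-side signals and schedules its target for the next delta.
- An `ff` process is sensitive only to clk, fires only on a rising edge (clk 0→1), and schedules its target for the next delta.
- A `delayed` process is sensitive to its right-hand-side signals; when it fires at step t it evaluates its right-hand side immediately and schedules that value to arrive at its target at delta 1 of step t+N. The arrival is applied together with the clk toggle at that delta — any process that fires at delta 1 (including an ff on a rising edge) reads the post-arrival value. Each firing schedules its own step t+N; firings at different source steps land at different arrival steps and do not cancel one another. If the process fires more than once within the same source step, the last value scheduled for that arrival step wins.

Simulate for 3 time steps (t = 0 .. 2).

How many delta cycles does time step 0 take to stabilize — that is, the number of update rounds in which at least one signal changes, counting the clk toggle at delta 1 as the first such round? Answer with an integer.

4

[bits: s5,s6,s2,s7,s1,s0,clk,s4,s3]
t=0: Δ0=000000000 Δ1=000000100 Δ2=001000100 Δ3=001000110 Δ4=001001110 | 4Δ
t=1: Δ0=001001110 Δ1=001001010 | 1Δ
t=2: Δ0=001001010 Δ1=001001110 | 1Δ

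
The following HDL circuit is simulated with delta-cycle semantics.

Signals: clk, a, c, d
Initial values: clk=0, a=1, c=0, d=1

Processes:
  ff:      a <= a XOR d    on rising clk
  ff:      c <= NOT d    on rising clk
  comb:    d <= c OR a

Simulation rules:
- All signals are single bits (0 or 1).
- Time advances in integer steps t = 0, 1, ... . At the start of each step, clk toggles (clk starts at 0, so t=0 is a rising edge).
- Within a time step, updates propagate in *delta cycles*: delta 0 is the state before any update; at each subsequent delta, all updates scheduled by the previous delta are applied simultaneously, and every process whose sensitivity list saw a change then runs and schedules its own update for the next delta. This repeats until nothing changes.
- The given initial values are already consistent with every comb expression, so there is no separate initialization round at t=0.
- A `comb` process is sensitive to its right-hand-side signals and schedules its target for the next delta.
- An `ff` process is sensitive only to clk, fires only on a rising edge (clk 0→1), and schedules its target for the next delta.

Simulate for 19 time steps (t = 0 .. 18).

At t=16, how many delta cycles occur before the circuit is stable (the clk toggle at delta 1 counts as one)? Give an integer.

2

t0.Δ0 a=1 clk=0 c=0 d=1
t0.Δ1 a=1 clk=1 c=0 d=1
t0.Δ2 a=0 clk=1 c=0 d=1
t0.Δ3 a=0 clk=1 c=0 d=0
t1.Δ0 a=0 clk=1 c=0 d=0
t1.Δ1 a=0 clk=0 c=0 d=0
t2.Δ0 a=0 clk=0 c=0 d=0
t2.Δ1 a=0 clk=1 c=0 d=0
t2.Δ2 a=0 clk=1 c=1 d=0
t2.Δ3 a=0 clk=1 c=1 d=1
t3.Δ0 a=0 clk=1 c=1 d=1
t3.Δ1 a=0 clk=0 c=1 d=1
t4.Δ0 a=0 clk=0 c=1 d=1
t4.Δ1 a=0 clk=1 c=1 d=1
t4.Δ2 a=1 clk=1 c=0 d=1
t5.Δ0 a=1 clk=1 c=0 d=1
t5.Δ1 a=1 clk=0 c=0 d=1
t6.Δ0 a=1 clk=0 c=0 d=1
t6.Δ1 a=1 clk=1 c=0 d=1
t6.Δ2 a=0 clk=1 c=0 d=1
t6.Δ3 a=0 clk=1 c=0 d=0
t7.Δ0 a=0 clk=1 c=0 d=0
t7.Δ1 a=0 clk=0 c=0 d=0
t8.Δ0 a=0 clk=0 c=0 d=0
t8.Δ1 a=0 clk=1 c=0 d=0
t8.Δ2 a=0 clk=1 c=1 d=0
t8.Δ3 a=0 clk=1 c=1 d=1
t9.Δ0 a=0 clk=1 c=1 d=1
t9.Δ1 a=0 clk=0 c=1 d=1
t10.Δ0 a=0 clk=0 c=1 d=1
t10.Δ1 a=0 clk=1 c=1 d=1
t10.Δ2 a=1 clk=1 c=0 d=1
t11.Δ0 a=1 clk=1 c=0 d=1
t11.Δ1 a=1 clk=0 c=0 d=1
t12.Δ0 a=1 clk=0 c=0 d=1
t12.Δ1 a=1 clk=1 c=0 d=1
t12.Δ2 a=0 clk=1 c=0 d=1
t12.Δ3 a=0 clk=1 c=0 d=0
t13.Δ0 a=0 clk=1 c=0 d=0
t13.Δ1 a=0 clk=0 c=0 d=0
t14.Δ0 a=0 clk=0 c=0 d=0
t14.Δ1 a=0 clk=1 c=0 d=0
t14.Δ2 a=0 clk=1 c=1 d=0
t14.Δ3 a=0 clk=1 c=1 d=1
t15.Δ0 a=0 clk=1 c=1 d=1
t15.Δ1 a=0 clk=0 c=1 d=1
t16.Δ0 a=0 clk=0 c=1 d=1
t16.Δ1 a=0 clk=1 c=1 d=1
t16.Δ2 a=1 clk=1 c=0 d=1
t17.Δ0 a=1 clk=1 c=0 d=1
t17.Δ1 a=1 clk=0 c=0 d=1
t18.Δ0 a=1 clk=0 c=0 d=1
t18.Δ1 a=1 clk=1 c=0 d=1
t18.Δ2 a=0 clk=1 c=0 d=1
t18.Δ3 a=0 clk=1 c=0 d=0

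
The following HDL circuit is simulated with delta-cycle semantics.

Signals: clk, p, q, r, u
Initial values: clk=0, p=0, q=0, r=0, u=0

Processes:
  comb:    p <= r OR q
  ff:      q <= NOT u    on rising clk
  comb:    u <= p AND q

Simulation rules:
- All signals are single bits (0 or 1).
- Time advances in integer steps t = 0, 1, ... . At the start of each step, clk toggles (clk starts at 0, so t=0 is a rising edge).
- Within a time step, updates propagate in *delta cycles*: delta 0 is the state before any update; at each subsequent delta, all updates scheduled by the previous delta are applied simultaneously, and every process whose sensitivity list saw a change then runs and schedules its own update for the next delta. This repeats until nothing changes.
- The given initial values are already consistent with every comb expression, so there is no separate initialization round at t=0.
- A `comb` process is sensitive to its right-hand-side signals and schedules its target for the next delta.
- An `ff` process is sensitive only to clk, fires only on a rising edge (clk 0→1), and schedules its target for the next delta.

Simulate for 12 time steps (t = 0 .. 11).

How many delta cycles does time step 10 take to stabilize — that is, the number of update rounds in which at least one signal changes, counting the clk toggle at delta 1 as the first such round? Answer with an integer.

3

[bits: p,r,u,q,clk]
t=0: Δ0=00000 Δ1=00001 Δ2=00011 Δ3=10011 Δ4=10111 | 4Δ
t=1: Δ0=10111 Δ1=10110 | 1Δ
t=2: Δ0=10110 Δ1=10111 Δ2=10101 Δ3=00001 | 3Δ
t=3: Δ0=00001 Δ1=00000 | 1Δ
t=4: Δ0=00000 Δ1=00001 Δ2=00011 Δ3=10011 Δ4=10111 | 4Δ
t=5: Δ0=10111 Δ1=10110 | 1Δ
t=6: Δ0=10110 Δ1=10111 Δ2=10101 Δ3=00001 | 3Δ
t=7: Δ0=00001 Δ1=00000 | 1Δ
t=8: Δ0=00000 Δ1=00001 Δ2=00011 Δ3=10011 Δ4=10111 | 4Δ
t=9: Δ0=10111 Δ1=10110 | 1Δ
t=10: Δ0=10110 Δ1=10111 Δ2=10101 Δ3=00001 | 3Δ
t=11: Δ0=00001 Δ1=00000 | 1Δ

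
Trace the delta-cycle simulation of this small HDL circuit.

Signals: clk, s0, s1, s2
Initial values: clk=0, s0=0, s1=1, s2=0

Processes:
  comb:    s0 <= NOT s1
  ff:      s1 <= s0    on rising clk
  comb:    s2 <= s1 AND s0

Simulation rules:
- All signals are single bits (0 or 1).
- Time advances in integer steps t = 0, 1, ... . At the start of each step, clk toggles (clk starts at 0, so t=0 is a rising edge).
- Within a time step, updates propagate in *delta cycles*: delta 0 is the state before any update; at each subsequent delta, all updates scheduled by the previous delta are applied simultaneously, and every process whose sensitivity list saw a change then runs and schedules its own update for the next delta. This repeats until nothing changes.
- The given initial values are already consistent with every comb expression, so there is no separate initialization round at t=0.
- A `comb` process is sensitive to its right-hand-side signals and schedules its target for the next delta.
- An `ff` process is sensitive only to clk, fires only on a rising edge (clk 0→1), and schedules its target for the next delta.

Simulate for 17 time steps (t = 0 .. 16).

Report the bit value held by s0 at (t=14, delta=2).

1

t=0 Δ0: s0=0 s1=1 clk=0 s2=0
  Δ1: clk:0→1
  Δ2: s1:1→0
  Δ3: s0:0→1
  (3Δ to stable)
t=1 Δ0: s0=1 s1=0 clk=1 s2=0
  Δ1: clk:1→0
  (1Δ to stable)
t=2 Δ0: s0=1 s1=0 clk=0 s2=0
  Δ1: clk:0→1
  Δ2: s1:0→1
  Δ3: s0:1→0, s2:0→1
  Δ4: s2:1→0
  (4Δ to stable)
t=3 Δ0: s0=0 s1=1 clk=1 s2=0
  Δ1: clk:1→0
  (1Δ to stable)
t=4 Δ0: s0=0 s1=1 clk=0 s2=0
  Δ1: clk:0→1
  Δ2: s1:1→0
  Δ3: s0:0→1
  (3Δ to stable)
t=5 Δ0: s0=1 s1=0 clk=1 s2=0
  Δ1: clk:1→0
  (1Δ to stable)
t=6 Δ0: s0=1 s1=0 clk=0 s2=0
  Δ1: clk:0→1
  Δ2: s1:0→1
  Δ3: s0:1→0, s2:0→1
  Δ4: s2:1→0
  (4Δ to stable)
t=7 Δ0: s0=0 s1=1 clk=1 s2=0
  Δ1: clk:1→0
  (1Δ to stable)
t=8 Δ0: s0=0 s1=1 clk=0 s2=0
  Δ1: clk:0→1
  Δ2: s1:1→0
  Δ3: s0:0→1
  (3Δ to stable)
t=9 Δ0: s0=1 s1=0 clk=1 s2=0
  Δ1: clk:1→0
  (1Δ to stable)
t=10 Δ0: s0=1 s1=0 clk=0 s2=0
  Δ1: clk:0→1
  Δ2: s1:0→1
  Δ3: s0:1→0, s2:0→1
  Δ4: s2:1→0
  (4Δ to stable)
t=11 Δ0: s0=0 s1=1 clk=1 s2=0
  Δ1: clk:1→0
  (1Δ to stable)
t=12 Δ0: s0=0 s1=1 clk=0 s2=0
  Δ1: clk:0→1
  Δ2: s1:1→0
  Δ3: s0:0→1
  (3Δ to stable)
t=13 Δ0: s0=1 s1=0 clk=1 s2=0
  Δ1: clk:1→0
  (1Δ to stable)
t=14 Δ0: s0=1 s1=0 clk=0 s2=0
  Δ1: clk:0→1
  Δ2: s1:0→1
  Δ3: s0:1→0, s2:0→1
  Δ4: s2:1→0
  (4Δ to stable)
t=15 Δ0: s0=0 s1=1 clk=1 s2=0
  Δ1: clk:1→0
  (1Δ to stable)
t=16 Δ0: s0=0 s1=1 clk=0 s2=0
  Δ1: clk:0→1
  Δ2: s1:1→0
  Δ3: s0:0→1
  (3Δ to stable)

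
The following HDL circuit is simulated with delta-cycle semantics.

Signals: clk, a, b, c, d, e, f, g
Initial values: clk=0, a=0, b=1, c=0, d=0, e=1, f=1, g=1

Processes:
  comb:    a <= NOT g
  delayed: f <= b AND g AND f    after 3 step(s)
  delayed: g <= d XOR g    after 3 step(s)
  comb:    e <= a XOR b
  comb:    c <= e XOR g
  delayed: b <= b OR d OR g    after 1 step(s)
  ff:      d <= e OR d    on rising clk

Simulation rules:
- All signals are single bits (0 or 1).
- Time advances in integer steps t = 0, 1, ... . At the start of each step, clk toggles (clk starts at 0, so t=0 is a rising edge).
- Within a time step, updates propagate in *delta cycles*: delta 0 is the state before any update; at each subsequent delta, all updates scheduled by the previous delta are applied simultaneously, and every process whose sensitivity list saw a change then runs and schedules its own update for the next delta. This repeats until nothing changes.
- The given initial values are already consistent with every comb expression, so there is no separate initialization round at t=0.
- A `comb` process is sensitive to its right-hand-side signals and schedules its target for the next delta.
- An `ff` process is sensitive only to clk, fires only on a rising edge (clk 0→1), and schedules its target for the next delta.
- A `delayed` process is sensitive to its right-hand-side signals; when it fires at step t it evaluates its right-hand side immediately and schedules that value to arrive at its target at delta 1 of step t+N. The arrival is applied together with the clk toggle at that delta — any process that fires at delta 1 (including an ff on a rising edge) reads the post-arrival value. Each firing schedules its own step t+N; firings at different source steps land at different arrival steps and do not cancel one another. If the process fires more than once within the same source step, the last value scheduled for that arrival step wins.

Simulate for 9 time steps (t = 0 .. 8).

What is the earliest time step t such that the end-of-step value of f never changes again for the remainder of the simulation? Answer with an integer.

6

t=0 Δ0: clk=0 b=1 e=1 a=0 f=1 c=0 d=0 g=1
  Δ1: clk:0→1
  Δ2: d:0→1
  (2Δ to stable)
t=1 Δ0: clk=1 b=1 e=1 a=0 f=1 c=0 d=1 g=1
  Δ1: clk:1→0
  (1Δ to stable)
t=2 Δ0: clk=0 b=1 e=1 a=0 f=1 c=0 d=1 g=1
  Δ1: clk:0→1
  (1Δ to stable)
t=3 Δ0: clk=1 b=1 e=1 a=0 f=1 c=0 d=1 g=1
  Δ1: clk:1→0, g:1→0
  Δ2: a:0→1, c:0→1
  Δ3: e:1→0
  Δ4: c:1→0
  (4Δ to stable)
t=4 Δ0: clk=0 b=1 e=0 a=1 f=1 c=0 d=1 g=0
  Δ1: clk:0→1
  (1Δ to stable)
t=5 Δ0: clk=1 b=1 e=0 a=1 f=1 c=0 d=1 g=0
  Δ1: clk:1→0
  (1Δ to stable)
t=6 Δ0: clk=0 b=1 e=0 a=1 f=1 c=0 d=1 g=0
  Δ1: clk:0→1, f:1→0, g:0→1
  Δ2: a:1→0, c:0→1
  Δ3: e:0→1
  Δ4: c:1→0
  (4Δ to stable)
t=7 Δ0: clk=1 b=1 e=1 a=0 f=0 c=0 d=1 g=1
  Δ1: clk:1→0
  (1Δ to stable)
t=8 Δ0: clk=0 b=1 e=1 a=0 f=0 c=0 d=1 g=1
  Δ1: clk:0→1
  (1Δ to stable)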